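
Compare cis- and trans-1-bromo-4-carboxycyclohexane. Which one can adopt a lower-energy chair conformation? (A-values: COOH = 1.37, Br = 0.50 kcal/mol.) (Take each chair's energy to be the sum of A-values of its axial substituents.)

trans

At 1,4 positions (parity opposite): cis → (a,e or e,a); trans → (e,e or a,a).
Best chair for cis: E = 0.50 kcal/mol; best chair for trans: E = 0.00 kcal/mol.
The trans isomer is lower by 0.50 kcal/mol.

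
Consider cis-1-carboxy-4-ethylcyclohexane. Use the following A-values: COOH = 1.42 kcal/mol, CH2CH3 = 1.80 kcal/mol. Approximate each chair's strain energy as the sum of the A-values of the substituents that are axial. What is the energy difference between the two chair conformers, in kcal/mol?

0.38 kcal/mol

C1 and C4 have opposite parity, so for the cis isomer the two substituents are one axial and one equatorial in each chair.
Chair I (carboxyl axial, ethyl equatorial): E = 1.42 kcal/mol.
Chair II (carboxyl equatorial, ethyl axial): E = 1.80 kcal/mol.
ΔE = 1.80 − 1.42 = 0.38 kcal/mol; chair I is more stable.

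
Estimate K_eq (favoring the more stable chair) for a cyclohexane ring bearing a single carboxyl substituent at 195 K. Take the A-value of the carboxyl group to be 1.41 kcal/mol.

K ≈ 38.1

One chair has the carboxyl group axial (E = 1.41 kcal/mol) and the other has it equatorial (E = 0).
ΔG = 1.41 kcal/mol between the two chairs.
K = exp(ΔG/RT) with R = 1.987×10⁻³ kcal mol⁻¹ K⁻¹ and T = 195 K gives K ≈ 38.1.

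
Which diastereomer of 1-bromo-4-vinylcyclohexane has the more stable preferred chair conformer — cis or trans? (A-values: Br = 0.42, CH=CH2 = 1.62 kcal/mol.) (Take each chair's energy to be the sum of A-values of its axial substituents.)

trans

At 1,4 positions (parity opposite): cis → (a,e or e,a); trans → (e,e or a,a).
Best chair for cis: E = 0.42 kcal/mol; best chair for trans: E = 0.00 kcal/mol.
The trans isomer is lower by 0.42 kcal/mol.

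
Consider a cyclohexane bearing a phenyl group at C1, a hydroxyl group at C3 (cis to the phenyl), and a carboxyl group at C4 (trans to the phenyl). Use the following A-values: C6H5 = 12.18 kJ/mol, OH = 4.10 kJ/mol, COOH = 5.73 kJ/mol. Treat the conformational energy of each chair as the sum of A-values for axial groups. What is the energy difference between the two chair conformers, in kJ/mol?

Chair I (phenyl axial, hydroxyl axial, carboxyl axial): E = 22.01 kJ/mol.
Chair II (phenyl equatorial, hydroxyl equatorial, carboxyl equatorial): E = 0.00 kJ/mol.
ΔE = 22.01 − 0.00 = 22.01 kJ/mol; chair II is more stable.

22.01 kJ/mol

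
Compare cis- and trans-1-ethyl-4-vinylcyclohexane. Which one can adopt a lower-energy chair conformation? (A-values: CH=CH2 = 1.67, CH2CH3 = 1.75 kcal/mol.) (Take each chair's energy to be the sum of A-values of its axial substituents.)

At 1,4 positions (parity opposite): cis → (a,e or e,a); trans → (e,e or a,a).
Best chair for cis: E = 1.67 kcal/mol; best chair for trans: E = 0.00 kcal/mol.
The trans isomer is lower by 1.67 kcal/mol.

trans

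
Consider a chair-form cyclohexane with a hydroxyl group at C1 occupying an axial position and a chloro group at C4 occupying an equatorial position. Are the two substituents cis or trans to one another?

C1 and C4 have opposite parity, so their axial bonds point in opposite directions.
With opposite-parity carbons, two substituents on the same face are one axial and one equatorial; opposite faces give both axial or both equatorial.
Here the groups are axial/equatorial → same face → cis.

cis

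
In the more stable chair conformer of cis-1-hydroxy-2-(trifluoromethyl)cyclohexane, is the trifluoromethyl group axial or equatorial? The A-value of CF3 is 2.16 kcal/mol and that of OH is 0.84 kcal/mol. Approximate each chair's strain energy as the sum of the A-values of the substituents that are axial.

C1 and C2 have opposite parity, so for the cis isomer the two substituents are one axial and one equatorial in each chair.
Chair I (trifluoromethyl axial, hydroxyl equatorial): E = 2.16 kcal/mol.
Chair II (trifluoromethyl equatorial, hydroxyl axial): E = 0.84 kcal/mol.
Chair II is the more stable (lower-energy) conformer, and in that chair the trifluoromethyl group is equatorial.

equatorial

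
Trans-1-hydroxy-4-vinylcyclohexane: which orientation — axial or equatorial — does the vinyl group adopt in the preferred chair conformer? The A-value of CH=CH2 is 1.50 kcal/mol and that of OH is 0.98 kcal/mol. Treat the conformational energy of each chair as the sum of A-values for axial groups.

equatorial

C1 and C4 have opposite parity, so for the trans isomer the two substituents are e,e in one chair and a,a in the other.
Chair I (vinyl axial, hydroxyl axial): E = 2.48 kcal/mol.
Chair II (vinyl equatorial, hydroxyl equatorial): E = 0.00 kcal/mol.
Chair II is the more stable (lower-energy) conformer, and in that chair the vinyl group is equatorial.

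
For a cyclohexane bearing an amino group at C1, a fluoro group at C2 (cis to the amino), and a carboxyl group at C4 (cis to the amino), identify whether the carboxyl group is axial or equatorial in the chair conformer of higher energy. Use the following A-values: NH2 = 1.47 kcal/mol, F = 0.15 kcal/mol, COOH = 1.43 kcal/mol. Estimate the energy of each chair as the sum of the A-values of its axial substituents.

Chair I (amino axial, fluoro equatorial, carboxyl equatorial): E = 1.47 kcal/mol.
Chair II (amino equatorial, fluoro axial, carboxyl axial): E = 1.58 kcal/mol.
Chair II is the less stable (higher-energy) conformer, and in that chair the carboxyl group is axial.

axial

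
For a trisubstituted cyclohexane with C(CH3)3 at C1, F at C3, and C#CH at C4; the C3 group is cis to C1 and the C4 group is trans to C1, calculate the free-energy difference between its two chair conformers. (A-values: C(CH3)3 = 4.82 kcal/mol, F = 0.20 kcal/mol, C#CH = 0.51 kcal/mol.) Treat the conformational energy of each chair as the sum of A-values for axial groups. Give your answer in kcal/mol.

Chair I (tert-butyl axial, fluoro axial, ethynyl axial): E = 5.53 kcal/mol.
Chair II (tert-butyl equatorial, fluoro equatorial, ethynyl equatorial): E = 0.00 kcal/mol.
ΔE = 5.53 − 0.00 = 5.53 kcal/mol; chair II is more stable.

5.53 kcal/mol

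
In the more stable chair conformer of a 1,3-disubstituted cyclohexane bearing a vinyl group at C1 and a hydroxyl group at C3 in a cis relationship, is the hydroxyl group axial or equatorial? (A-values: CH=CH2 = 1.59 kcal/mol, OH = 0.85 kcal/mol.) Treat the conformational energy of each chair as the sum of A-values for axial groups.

C1 and C3 have the same parity, so for the cis isomer the two substituents are e,e in one chair and a,a in the other.
Chair I (vinyl axial, hydroxyl axial): E = 2.44 kcal/mol.
Chair II (vinyl equatorial, hydroxyl equatorial): E = 0.00 kcal/mol.
Chair II is the more stable (lower-energy) conformer, and in that chair the hydroxyl group is equatorial.

equatorial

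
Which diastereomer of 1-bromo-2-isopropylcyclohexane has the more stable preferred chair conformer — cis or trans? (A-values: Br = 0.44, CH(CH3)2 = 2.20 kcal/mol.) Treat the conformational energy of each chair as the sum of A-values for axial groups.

At 1,2 positions (parity opposite): cis → (a,e or e,a); trans → (e,e or a,a).
Best chair for cis: E = 0.44 kcal/mol; best chair for trans: E = 0.00 kcal/mol.
The trans isomer is lower by 0.44 kcal/mol.

trans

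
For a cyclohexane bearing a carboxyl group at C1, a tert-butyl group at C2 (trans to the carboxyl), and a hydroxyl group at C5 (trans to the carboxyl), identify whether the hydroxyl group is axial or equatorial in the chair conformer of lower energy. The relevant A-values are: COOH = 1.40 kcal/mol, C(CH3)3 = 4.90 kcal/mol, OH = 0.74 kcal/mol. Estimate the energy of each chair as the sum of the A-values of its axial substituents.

Chair I (carboxyl axial, tert-butyl axial, hydroxyl equatorial): E = 6.30 kcal/mol.
Chair II (carboxyl equatorial, tert-butyl equatorial, hydroxyl axial): E = 0.74 kcal/mol.
Chair II is the more stable (lower-energy) conformer, and in that chair the hydroxyl group is axial.

axial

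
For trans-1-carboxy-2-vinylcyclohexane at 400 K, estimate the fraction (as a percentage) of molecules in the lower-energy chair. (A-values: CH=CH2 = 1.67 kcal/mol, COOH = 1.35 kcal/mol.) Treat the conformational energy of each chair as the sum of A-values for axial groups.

97.8%

C1 and C2 have opposite parity, so for the trans isomer the two substituents are e,e in one chair and a,a in the other.
Chair I (vinyl axial, carboxyl axial): E = 3.02 kcal/mol; chair II (vinyl equatorial, carboxyl equatorial): E = 0.00 kcal/mol.
ΔG = 3.02 kcal/mol between the two chairs.
K = exp(ΔG/RT) with R = 1.987×10⁻³ kcal mol⁻¹ K⁻¹ and T = 400 K gives K ≈ 44.7.
Fraction in the lower-energy chair = K/(K+1) = 97.8%.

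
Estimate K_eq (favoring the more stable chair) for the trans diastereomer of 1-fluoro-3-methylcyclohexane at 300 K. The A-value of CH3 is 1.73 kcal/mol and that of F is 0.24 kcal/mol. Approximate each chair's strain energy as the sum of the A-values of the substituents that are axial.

K ≈ 12.2

C1 and C3 have the same parity, so for the trans isomer the two substituents are one axial and one equatorial in each chair.
Chair I (methyl axial, fluoro equatorial): E = 1.73 kcal/mol; chair II (methyl equatorial, fluoro axial): E = 0.24 kcal/mol.
ΔG = 1.49 kcal/mol between the two chairs.
K = exp(ΔG/RT) with R = 1.987×10⁻³ kcal mol⁻¹ K⁻¹ and T = 300 K gives K ≈ 12.2.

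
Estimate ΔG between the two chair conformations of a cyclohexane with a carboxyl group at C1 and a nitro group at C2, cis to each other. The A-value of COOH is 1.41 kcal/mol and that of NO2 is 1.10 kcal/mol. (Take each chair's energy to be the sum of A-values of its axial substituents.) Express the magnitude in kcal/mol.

0.31 kcal/mol

C1 and C2 have opposite parity, so for the cis isomer the two substituents are one axial and one equatorial in each chair.
Chair I (carboxyl axial, nitro equatorial): E = 1.41 kcal/mol.
Chair II (carboxyl equatorial, nitro axial): E = 1.10 kcal/mol.
ΔE = 1.41 − 1.10 = 0.31 kcal/mol; chair II is more stable.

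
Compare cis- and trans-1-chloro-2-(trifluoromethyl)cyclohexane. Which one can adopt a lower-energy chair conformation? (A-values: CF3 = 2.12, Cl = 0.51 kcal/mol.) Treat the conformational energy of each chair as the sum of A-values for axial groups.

At 1,2 positions (parity opposite): cis → (a,e or e,a); trans → (e,e or a,a).
Best chair for cis: E = 0.51 kcal/mol; best chair for trans: E = 0.00 kcal/mol.
The trans isomer is lower by 0.51 kcal/mol.

trans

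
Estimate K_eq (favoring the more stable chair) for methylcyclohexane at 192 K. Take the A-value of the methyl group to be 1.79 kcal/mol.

K ≈ 109

One chair has the methyl group axial (E = 1.79 kcal/mol) and the other has it equatorial (E = 0).
ΔG = 1.79 kcal/mol between the two chairs.
K = exp(ΔG/RT) with R = 1.987×10⁻³ kcal mol⁻¹ K⁻¹ and T = 192 K gives K ≈ 109.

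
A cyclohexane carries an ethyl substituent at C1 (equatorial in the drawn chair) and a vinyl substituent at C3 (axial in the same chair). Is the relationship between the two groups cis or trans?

C1 and C3 have the same parity, so their axial bonds point in the same direction.
With same-parity carbons, two substituents on the same face are both axial or both equatorial; opposite faces give one of each.
Here the groups are equatorial/axial → opposite face → trans.

trans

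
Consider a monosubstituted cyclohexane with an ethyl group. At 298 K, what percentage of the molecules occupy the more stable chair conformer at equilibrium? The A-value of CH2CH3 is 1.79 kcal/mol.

One chair has the ethyl group axial (E = 1.79 kcal/mol) and the other has it equatorial (E = 0).
ΔG = 1.79 kcal/mol between the two chairs.
K = exp(ΔG/RT) with R = 1.987×10⁻³ kcal mol⁻¹ K⁻¹ and T = 298 K gives K ≈ 20.6.
Fraction in the lower-energy chair = K/(K+1) = 95.4%.

95.4%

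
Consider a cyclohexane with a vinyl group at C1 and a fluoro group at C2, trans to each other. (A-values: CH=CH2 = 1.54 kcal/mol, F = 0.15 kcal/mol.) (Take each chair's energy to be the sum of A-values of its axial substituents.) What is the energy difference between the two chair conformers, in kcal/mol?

C1 and C2 have opposite parity, so for the trans isomer the two substituents are e,e in one chair and a,a in the other.
Chair I (vinyl axial, fluoro axial): E = 1.69 kcal/mol.
Chair II (vinyl equatorial, fluoro equatorial): E = 0.00 kcal/mol.
ΔE = 1.69 − 0.00 = 1.69 kcal/mol; chair II is more stable.

1.69 kcal/mol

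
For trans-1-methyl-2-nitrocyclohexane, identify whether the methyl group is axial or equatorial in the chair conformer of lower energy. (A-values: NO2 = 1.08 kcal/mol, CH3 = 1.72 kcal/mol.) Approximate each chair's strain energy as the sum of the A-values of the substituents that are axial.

equatorial

C1 and C2 have opposite parity, so for the trans isomer the two substituents are e,e in one chair and a,a in the other.
Chair I (nitro axial, methyl axial): E = 2.80 kcal/mol.
Chair II (nitro equatorial, methyl equatorial): E = 0.00 kcal/mol.
Chair II is the more stable (lower-energy) conformer, and in that chair the methyl group is equatorial.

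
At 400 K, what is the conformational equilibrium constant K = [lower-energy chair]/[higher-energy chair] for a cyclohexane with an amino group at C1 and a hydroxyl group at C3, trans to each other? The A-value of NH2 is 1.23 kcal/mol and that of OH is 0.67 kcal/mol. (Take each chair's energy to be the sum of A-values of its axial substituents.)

C1 and C3 have the same parity, so for the trans isomer the two substituents are one axial and one equatorial in each chair.
Chair I (amino axial, hydroxyl equatorial): E = 1.23 kcal/mol; chair II (amino equatorial, hydroxyl axial): E = 0.67 kcal/mol.
ΔG = 0.56 kcal/mol between the two chairs.
K = exp(ΔG/RT) with R = 1.987×10⁻³ kcal mol⁻¹ K⁻¹ and T = 400 K gives K ≈ 2.02.

K ≈ 2.02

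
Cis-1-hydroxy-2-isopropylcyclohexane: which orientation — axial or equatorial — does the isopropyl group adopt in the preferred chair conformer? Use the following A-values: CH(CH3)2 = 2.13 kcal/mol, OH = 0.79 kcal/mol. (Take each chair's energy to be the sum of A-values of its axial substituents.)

C1 and C2 have opposite parity, so for the cis isomer the two substituents are one axial and one equatorial in each chair.
Chair I (isopropyl axial, hydroxyl equatorial): E = 2.13 kcal/mol.
Chair II (isopropyl equatorial, hydroxyl axial): E = 0.79 kcal/mol.
Chair II is the more stable (lower-energy) conformer, and in that chair the isopropyl group is equatorial.

equatorial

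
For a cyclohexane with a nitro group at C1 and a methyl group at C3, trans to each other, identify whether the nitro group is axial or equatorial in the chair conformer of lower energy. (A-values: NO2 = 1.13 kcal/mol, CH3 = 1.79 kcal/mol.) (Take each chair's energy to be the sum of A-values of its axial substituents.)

axial

C1 and C3 have the same parity, so for the trans isomer the two substituents are one axial and one equatorial in each chair.
Chair I (nitro axial, methyl equatorial): E = 1.13 kcal/mol.
Chair II (nitro equatorial, methyl axial): E = 1.79 kcal/mol.
Chair I is the more stable (lower-energy) conformer, and in that chair the nitro group is axial.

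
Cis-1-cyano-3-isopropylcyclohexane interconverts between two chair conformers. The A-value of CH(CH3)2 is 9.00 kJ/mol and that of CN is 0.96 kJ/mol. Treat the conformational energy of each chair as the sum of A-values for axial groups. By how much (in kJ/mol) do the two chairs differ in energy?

9.96 kJ/mol

C1 and C3 have the same parity, so for the cis isomer the two substituents are e,e in one chair and a,a in the other.
Chair I (isopropyl axial, cyano axial): E = 9.96 kJ/mol.
Chair II (isopropyl equatorial, cyano equatorial): E = 0.00 kJ/mol.
ΔE = 9.96 − 0.00 = 9.96 kJ/mol; chair II is more stable.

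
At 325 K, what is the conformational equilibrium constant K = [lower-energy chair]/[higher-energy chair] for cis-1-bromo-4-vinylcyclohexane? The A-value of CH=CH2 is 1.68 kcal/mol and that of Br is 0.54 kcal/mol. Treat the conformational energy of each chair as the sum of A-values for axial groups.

C1 and C4 have opposite parity, so for the cis isomer the two substituents are one axial and one equatorial in each chair.
Chair I (vinyl axial, bromo equatorial): E = 1.68 kcal/mol; chair II (vinyl equatorial, bromo axial): E = 0.54 kcal/mol.
ΔG = 1.14 kcal/mol between the two chairs.
K = exp(ΔG/RT) with R = 1.987×10⁻³ kcal mol⁻¹ K⁻¹ and T = 325 K gives K ≈ 5.84.

K ≈ 5.84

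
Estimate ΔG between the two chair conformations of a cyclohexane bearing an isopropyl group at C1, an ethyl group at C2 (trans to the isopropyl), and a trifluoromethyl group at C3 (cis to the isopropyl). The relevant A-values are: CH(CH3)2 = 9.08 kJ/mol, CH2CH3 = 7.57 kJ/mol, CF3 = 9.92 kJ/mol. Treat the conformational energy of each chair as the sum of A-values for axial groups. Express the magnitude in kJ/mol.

Chair I (isopropyl axial, ethyl axial, trifluoromethyl axial): E = 26.57 kJ/mol.
Chair II (isopropyl equatorial, ethyl equatorial, trifluoromethyl equatorial): E = 0.00 kJ/mol.
ΔE = 26.57 − 0.00 = 26.57 kJ/mol; chair II is more stable.

26.57 kJ/mol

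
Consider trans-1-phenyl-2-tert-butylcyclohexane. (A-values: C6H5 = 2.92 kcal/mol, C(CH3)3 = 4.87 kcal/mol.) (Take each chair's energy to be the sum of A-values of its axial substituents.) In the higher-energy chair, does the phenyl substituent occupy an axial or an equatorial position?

axial

C1 and C2 have opposite parity, so for the trans isomer the two substituents are e,e in one chair and a,a in the other.
Chair I (phenyl axial, tert-butyl axial): E = 7.79 kcal/mol.
Chair II (phenyl equatorial, tert-butyl equatorial): E = 0.00 kcal/mol.
Chair I is the less stable (higher-energy) conformer, and in that chair the phenyl group is axial.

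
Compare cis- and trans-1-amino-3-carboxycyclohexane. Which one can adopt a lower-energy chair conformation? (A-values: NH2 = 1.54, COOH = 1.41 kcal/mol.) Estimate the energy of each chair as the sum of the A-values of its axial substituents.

At 1,3 positions (parity same): cis → (e,e or a,a); trans → (a,e or e,a).
Best chair for cis: E = 0.00 kcal/mol; best chair for trans: E = 1.41 kcal/mol.
The cis isomer is lower by 1.41 kcal/mol.

cis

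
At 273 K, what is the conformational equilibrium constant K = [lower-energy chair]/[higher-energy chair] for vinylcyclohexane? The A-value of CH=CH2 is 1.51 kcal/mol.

One chair has the vinyl group axial (E = 1.51 kcal/mol) and the other has it equatorial (E = 0).
ΔG = 1.51 kcal/mol between the two chairs.
K = exp(ΔG/RT) with R = 1.987×10⁻³ kcal mol⁻¹ K⁻¹ and T = 273 K gives K ≈ 16.2.

K ≈ 16.2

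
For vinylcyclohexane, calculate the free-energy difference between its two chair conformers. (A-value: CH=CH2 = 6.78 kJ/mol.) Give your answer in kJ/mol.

6.78 kJ/mol

A monosubstituted cyclohexane has one chair with the vinyl group axial (E = A = 6.78 kJ/mol) and one with it equatorial (E = 0).
ΔE = 6.78 − 0 = 6.78 kJ/mol.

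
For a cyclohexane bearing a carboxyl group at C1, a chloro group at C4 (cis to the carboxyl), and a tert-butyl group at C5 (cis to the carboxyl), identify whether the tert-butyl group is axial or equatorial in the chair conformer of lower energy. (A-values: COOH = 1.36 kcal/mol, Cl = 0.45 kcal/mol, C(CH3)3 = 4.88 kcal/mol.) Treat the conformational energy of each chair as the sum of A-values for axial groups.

Chair I (carboxyl axial, chloro equatorial, tert-butyl axial): E = 6.24 kcal/mol.
Chair II (carboxyl equatorial, chloro axial, tert-butyl equatorial): E = 0.45 kcal/mol.
Chair II is the more stable (lower-energy) conformer, and in that chair the tert-butyl group is equatorial.

equatorial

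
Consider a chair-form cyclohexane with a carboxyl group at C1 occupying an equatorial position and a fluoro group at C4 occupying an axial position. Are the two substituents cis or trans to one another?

C1 and C4 have opposite parity, so their axial bonds point in opposite directions.
With opposite-parity carbons, two substituents on the same face are one axial and one equatorial; opposite faces give both axial or both equatorial.
Here the groups are equatorial/axial → same face → cis.

cis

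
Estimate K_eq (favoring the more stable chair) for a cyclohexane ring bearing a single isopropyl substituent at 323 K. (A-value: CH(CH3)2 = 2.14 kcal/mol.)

K ≈ 28.1

One chair has the isopropyl group axial (E = 2.14 kcal/mol) and the other has it equatorial (E = 0).
ΔG = 2.14 kcal/mol between the two chairs.
K = exp(ΔG/RT) with R = 1.987×10⁻³ kcal mol⁻¹ K⁻¹ and T = 323 K gives K ≈ 28.1.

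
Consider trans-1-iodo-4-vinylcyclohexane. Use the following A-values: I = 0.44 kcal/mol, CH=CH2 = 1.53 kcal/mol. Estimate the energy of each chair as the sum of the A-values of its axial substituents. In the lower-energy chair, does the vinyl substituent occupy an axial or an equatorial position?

C1 and C4 have opposite parity, so for the trans isomer the two substituents are e,e in one chair and a,a in the other.
Chair I (iodo axial, vinyl axial): E = 1.97 kcal/mol.
Chair II (iodo equatorial, vinyl equatorial): E = 0.00 kcal/mol.
Chair II is the more stable (lower-energy) conformer, and in that chair the vinyl group is equatorial.

equatorial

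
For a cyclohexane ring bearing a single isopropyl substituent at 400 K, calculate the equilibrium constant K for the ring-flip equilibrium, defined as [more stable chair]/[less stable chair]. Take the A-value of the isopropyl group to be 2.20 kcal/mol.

K ≈ 15.9

One chair has the isopropyl group axial (E = 2.20 kcal/mol) and the other has it equatorial (E = 0).
ΔG = 2.20 kcal/mol between the two chairs.
K = exp(ΔG/RT) with R = 1.987×10⁻³ kcal mol⁻¹ K⁻¹ and T = 400 K gives K ≈ 15.9.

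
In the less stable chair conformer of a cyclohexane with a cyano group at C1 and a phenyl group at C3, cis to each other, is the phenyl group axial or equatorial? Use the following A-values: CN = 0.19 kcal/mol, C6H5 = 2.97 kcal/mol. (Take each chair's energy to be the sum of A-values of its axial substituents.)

C1 and C3 have the same parity, so for the cis isomer the two substituents are e,e in one chair and a,a in the other.
Chair I (cyano axial, phenyl axial): E = 3.16 kcal/mol.
Chair II (cyano equatorial, phenyl equatorial): E = 0.00 kcal/mol.
Chair I is the less stable (higher-energy) conformer, and in that chair the phenyl group is axial.

axial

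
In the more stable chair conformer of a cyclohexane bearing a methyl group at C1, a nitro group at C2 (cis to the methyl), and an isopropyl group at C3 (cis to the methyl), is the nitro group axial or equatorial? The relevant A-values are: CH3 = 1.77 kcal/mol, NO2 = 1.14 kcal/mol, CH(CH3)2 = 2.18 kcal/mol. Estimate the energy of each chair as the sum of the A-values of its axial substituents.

Chair I (methyl axial, nitro equatorial, isopropyl axial): E = 3.95 kcal/mol.
Chair II (methyl equatorial, nitro axial, isopropyl equatorial): E = 1.14 kcal/mol.
Chair II is the more stable (lower-energy) conformer, and in that chair the nitro group is axial.

axial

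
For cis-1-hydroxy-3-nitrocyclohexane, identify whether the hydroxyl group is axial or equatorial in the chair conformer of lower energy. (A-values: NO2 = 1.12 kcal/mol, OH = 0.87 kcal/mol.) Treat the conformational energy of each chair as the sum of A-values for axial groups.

equatorial

C1 and C3 have the same parity, so for the cis isomer the two substituents are e,e in one chair and a,a in the other.
Chair I (nitro axial, hydroxyl axial): E = 1.99 kcal/mol.
Chair II (nitro equatorial, hydroxyl equatorial): E = 0.00 kcal/mol.
Chair II is the more stable (lower-energy) conformer, and in that chair the hydroxyl group is equatorial.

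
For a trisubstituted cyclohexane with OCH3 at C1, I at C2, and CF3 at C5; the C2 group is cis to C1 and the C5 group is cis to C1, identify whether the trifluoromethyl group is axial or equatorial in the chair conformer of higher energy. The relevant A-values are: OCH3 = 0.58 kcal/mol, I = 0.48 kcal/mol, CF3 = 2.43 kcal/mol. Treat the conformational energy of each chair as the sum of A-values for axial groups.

axial

Chair I (methoxy axial, iodo equatorial, trifluoromethyl axial): E = 3.01 kcal/mol.
Chair II (methoxy equatorial, iodo axial, trifluoromethyl equatorial): E = 0.48 kcal/mol.
Chair I is the less stable (higher-energy) conformer, and in that chair the trifluoromethyl group is axial.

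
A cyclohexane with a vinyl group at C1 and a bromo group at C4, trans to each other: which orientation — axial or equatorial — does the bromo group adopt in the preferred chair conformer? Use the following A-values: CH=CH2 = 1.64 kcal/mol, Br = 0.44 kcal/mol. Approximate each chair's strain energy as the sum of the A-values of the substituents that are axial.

C1 and C4 have opposite parity, so for the trans isomer the two substituents are e,e in one chair and a,a in the other.
Chair I (vinyl axial, bromo axial): E = 2.08 kcal/mol.
Chair II (vinyl equatorial, bromo equatorial): E = 0.00 kcal/mol.
Chair II is the more stable (lower-energy) conformer, and in that chair the bromo group is equatorial.

equatorial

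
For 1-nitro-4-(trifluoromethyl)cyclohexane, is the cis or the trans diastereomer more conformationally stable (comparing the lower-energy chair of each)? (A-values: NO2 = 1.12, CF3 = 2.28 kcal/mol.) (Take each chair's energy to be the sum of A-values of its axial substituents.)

At 1,4 positions (parity opposite): cis → (a,e or e,a); trans → (e,e or a,a).
Best chair for cis: E = 1.12 kcal/mol; best chair for trans: E = 0.00 kcal/mol.
The trans isomer is lower by 1.12 kcal/mol.

trans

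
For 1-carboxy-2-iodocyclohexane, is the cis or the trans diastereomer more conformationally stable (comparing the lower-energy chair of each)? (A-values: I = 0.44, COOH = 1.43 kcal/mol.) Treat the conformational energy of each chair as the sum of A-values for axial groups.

trans

At 1,2 positions (parity opposite): cis → (a,e or e,a); trans → (e,e or a,a).
Best chair for cis: E = 0.44 kcal/mol; best chair for trans: E = 0.00 kcal/mol.
The trans isomer is lower by 0.44 kcal/mol.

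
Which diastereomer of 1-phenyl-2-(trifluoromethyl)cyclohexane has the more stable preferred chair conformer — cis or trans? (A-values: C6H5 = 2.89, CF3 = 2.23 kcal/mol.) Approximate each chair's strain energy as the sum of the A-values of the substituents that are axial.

trans

At 1,2 positions (parity opposite): cis → (a,e or e,a); trans → (e,e or a,a).
Best chair for cis: E = 2.23 kcal/mol; best chair for trans: E = 0.00 kcal/mol.
The trans isomer is lower by 2.23 kcal/mol.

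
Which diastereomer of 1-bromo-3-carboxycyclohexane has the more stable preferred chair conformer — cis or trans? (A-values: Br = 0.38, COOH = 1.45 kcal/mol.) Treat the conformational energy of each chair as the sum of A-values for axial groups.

At 1,3 positions (parity same): cis → (e,e or a,a); trans → (a,e or e,a).
Best chair for cis: E = 0.00 kcal/mol; best chair for trans: E = 0.38 kcal/mol.
The cis isomer is lower by 0.38 kcal/mol.

cis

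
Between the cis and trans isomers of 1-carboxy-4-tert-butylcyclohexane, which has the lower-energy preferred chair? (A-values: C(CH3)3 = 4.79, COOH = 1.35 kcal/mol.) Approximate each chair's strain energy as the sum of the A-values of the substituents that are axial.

trans

At 1,4 positions (parity opposite): cis → (a,e or e,a); trans → (e,e or a,a).
Best chair for cis: E = 1.35 kcal/mol; best chair for trans: E = 0.00 kcal/mol.
The trans isomer is lower by 1.35 kcal/mol.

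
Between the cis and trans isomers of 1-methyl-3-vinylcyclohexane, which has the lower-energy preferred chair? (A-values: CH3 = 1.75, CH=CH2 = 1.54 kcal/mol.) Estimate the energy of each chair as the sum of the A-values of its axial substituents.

At 1,3 positions (parity same): cis → (e,e or a,a); trans → (a,e or e,a).
Best chair for cis: E = 0.00 kcal/mol; best chair for trans: E = 1.54 kcal/mol.
The cis isomer is lower by 1.54 kcal/mol.

cis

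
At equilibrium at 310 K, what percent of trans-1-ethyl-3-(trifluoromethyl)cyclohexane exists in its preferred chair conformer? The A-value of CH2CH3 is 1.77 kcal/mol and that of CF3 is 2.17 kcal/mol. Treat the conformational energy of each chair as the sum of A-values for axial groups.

65.7%

C1 and C3 have the same parity, so for the trans isomer the two substituents are one axial and one equatorial in each chair.
Chair I (ethyl axial, trifluoromethyl equatorial): E = 1.77 kcal/mol; chair II (ethyl equatorial, trifluoromethyl axial): E = 2.17 kcal/mol.
ΔG = 0.40 kcal/mol between the two chairs.
K = exp(ΔG/RT) with R = 1.987×10⁻³ kcal mol⁻¹ K⁻¹ and T = 310 K gives K ≈ 1.91.
Fraction in the lower-energy chair = K/(K+1) = 65.7%.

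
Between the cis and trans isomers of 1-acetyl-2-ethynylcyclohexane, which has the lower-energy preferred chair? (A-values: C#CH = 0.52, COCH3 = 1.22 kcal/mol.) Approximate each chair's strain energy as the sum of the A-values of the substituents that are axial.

trans

At 1,2 positions (parity opposite): cis → (a,e or e,a); trans → (e,e or a,a).
Best chair for cis: E = 0.52 kcal/mol; best chair for trans: E = 0.00 kcal/mol.
The trans isomer is lower by 0.52 kcal/mol.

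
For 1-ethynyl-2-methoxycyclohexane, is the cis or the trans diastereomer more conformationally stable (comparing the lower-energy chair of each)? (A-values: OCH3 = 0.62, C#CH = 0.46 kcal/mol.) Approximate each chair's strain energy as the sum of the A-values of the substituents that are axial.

At 1,2 positions (parity opposite): cis → (a,e or e,a); trans → (e,e or a,a).
Best chair for cis: E = 0.46 kcal/mol; best chair for trans: E = 0.00 kcal/mol.
The trans isomer is lower by 0.46 kcal/mol.

trans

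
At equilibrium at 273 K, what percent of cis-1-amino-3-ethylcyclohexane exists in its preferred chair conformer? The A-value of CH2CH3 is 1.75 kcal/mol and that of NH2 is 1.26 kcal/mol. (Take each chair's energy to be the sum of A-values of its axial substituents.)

99.6%

C1 and C3 have the same parity, so for the cis isomer the two substituents are e,e in one chair and a,a in the other.
Chair I (ethyl axial, amino axial): E = 3.01 kcal/mol; chair II (ethyl equatorial, amino equatorial): E = 0.00 kcal/mol.
ΔG = 3.01 kcal/mol between the two chairs.
K = exp(ΔG/RT) with R = 1.987×10⁻³ kcal mol⁻¹ K⁻¹ and T = 273 K gives K ≈ 257.
Fraction in the lower-energy chair = K/(K+1) = 99.6%.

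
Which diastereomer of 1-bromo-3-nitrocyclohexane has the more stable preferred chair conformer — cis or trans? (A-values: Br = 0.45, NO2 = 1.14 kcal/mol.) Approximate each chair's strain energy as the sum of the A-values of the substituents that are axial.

cis

At 1,3 positions (parity same): cis → (e,e or a,a); trans → (a,e or e,a).
Best chair for cis: E = 0.00 kcal/mol; best chair for trans: E = 0.45 kcal/mol.
The cis isomer is lower by 0.45 kcal/mol.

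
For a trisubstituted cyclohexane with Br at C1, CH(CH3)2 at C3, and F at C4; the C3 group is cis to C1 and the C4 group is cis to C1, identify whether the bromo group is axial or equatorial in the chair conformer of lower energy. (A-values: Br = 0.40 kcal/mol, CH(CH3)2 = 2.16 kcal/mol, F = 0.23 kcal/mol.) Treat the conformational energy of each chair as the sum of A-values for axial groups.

equatorial

Chair I (bromo axial, isopropyl axial, fluoro equatorial): E = 2.56 kcal/mol.
Chair II (bromo equatorial, isopropyl equatorial, fluoro axial): E = 0.23 kcal/mol.
Chair II is the more stable (lower-energy) conformer, and in that chair the bromo group is equatorial.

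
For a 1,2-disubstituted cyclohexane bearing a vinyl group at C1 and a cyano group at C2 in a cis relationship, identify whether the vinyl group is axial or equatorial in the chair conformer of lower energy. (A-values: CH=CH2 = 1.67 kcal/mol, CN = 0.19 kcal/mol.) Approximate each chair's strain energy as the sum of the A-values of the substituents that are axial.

C1 and C2 have opposite parity, so for the cis isomer the two substituents are one axial and one equatorial in each chair.
Chair I (vinyl axial, cyano equatorial): E = 1.67 kcal/mol.
Chair II (vinyl equatorial, cyano axial): E = 0.19 kcal/mol.
Chair II is the more stable (lower-energy) conformer, and in that chair the vinyl group is equatorial.

equatorial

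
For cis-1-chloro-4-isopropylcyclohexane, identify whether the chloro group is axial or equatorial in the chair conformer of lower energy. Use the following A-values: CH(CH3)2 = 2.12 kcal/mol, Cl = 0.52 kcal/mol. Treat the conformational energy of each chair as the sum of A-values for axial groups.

C1 and C4 have opposite parity, so for the cis isomer the two substituents are one axial and one equatorial in each chair.
Chair I (isopropyl axial, chloro equatorial): E = 2.12 kcal/mol.
Chair II (isopropyl equatorial, chloro axial): E = 0.52 kcal/mol.
Chair II is the more stable (lower-energy) conformer, and in that chair the chloro group is axial.

axial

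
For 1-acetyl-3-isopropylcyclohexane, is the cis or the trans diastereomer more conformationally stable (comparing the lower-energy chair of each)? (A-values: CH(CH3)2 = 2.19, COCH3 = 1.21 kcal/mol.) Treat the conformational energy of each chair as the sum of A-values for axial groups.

At 1,3 positions (parity same): cis → (e,e or a,a); trans → (a,e or e,a).
Best chair for cis: E = 0.00 kcal/mol; best chair for trans: E = 1.21 kcal/mol.
The cis isomer is lower by 1.21 kcal/mol.

cis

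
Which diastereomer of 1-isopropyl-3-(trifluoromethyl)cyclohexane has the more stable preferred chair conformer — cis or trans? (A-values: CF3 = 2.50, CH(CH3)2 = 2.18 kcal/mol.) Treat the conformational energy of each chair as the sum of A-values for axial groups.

cis

At 1,3 positions (parity same): cis → (e,e or a,a); trans → (a,e or e,a).
Best chair for cis: E = 0.00 kcal/mol; best chair for trans: E = 2.18 kcal/mol.
The cis isomer is lower by 2.18 kcal/mol.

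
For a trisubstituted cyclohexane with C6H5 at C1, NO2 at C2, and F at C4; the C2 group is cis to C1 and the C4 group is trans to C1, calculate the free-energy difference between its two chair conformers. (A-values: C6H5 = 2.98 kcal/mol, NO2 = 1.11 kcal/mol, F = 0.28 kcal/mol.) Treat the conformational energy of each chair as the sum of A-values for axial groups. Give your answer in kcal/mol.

Chair I (phenyl axial, nitro equatorial, fluoro axial): E = 3.26 kcal/mol.
Chair II (phenyl equatorial, nitro axial, fluoro equatorial): E = 1.11 kcal/mol.
ΔE = 3.26 − 1.11 = 2.15 kcal/mol; chair II is more stable.

2.15 kcal/mol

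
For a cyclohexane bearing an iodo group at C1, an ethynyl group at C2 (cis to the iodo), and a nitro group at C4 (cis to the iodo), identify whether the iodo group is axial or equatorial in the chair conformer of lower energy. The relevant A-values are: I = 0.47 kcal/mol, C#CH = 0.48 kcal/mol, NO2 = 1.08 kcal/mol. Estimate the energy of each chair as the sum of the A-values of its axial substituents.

Chair I (iodo axial, ethynyl equatorial, nitro equatorial): E = 0.47 kcal/mol.
Chair II (iodo equatorial, ethynyl axial, nitro axial): E = 1.56 kcal/mol.
Chair I is the more stable (lower-energy) conformer, and in that chair the iodo group is axial.

axial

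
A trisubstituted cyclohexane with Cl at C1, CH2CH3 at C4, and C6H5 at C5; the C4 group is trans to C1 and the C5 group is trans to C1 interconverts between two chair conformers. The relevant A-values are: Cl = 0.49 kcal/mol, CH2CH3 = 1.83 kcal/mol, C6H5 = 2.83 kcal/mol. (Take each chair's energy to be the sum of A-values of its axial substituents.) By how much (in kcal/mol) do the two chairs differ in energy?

Chair I (chloro axial, ethyl axial, phenyl equatorial): E = 2.32 kcal/mol.
Chair II (chloro equatorial, ethyl equatorial, phenyl axial): E = 2.83 kcal/mol.
ΔE = 2.83 − 2.32 = 0.51 kcal/mol; chair I is more stable.

0.51 kcal/mol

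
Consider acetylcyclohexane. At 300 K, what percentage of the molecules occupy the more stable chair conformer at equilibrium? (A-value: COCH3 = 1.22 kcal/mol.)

88.6%

One chair has the acetyl group axial (E = 1.22 kcal/mol) and the other has it equatorial (E = 0).
ΔG = 1.22 kcal/mol between the two chairs.
K = exp(ΔG/RT) with R = 1.987×10⁻³ kcal mol⁻¹ K⁻¹ and T = 300 K gives K ≈ 7.74.
Fraction in the lower-energy chair = K/(K+1) = 88.6%.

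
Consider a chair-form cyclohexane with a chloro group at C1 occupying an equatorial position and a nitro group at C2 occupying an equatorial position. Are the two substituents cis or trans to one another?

trans

C1 and C2 have opposite parity, so their axial bonds point in opposite directions.
With opposite-parity carbons, two substituents on the same face are one axial and one equatorial; opposite faces give both axial or both equatorial.
Here the groups are equatorial/equatorial → opposite face → trans.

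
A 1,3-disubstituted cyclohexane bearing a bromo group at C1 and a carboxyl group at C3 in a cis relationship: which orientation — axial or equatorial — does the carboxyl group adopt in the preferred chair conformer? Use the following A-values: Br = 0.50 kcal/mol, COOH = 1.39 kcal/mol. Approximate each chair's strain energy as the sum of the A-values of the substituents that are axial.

C1 and C3 have the same parity, so for the cis isomer the two substituents are e,e in one chair and a,a in the other.
Chair I (bromo axial, carboxyl axial): E = 1.89 kcal/mol.
Chair II (bromo equatorial, carboxyl equatorial): E = 0.00 kcal/mol.
Chair II is the more stable (lower-energy) conformer, and in that chair the carboxyl group is equatorial.

equatorial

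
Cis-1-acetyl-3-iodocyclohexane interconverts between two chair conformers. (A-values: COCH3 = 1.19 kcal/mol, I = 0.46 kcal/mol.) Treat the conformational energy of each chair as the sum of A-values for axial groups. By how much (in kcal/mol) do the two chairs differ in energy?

1.65 kcal/mol

C1 and C3 have the same parity, so for the cis isomer the two substituents are e,e in one chair and a,a in the other.
Chair I (acetyl axial, iodo axial): E = 1.65 kcal/mol.
Chair II (acetyl equatorial, iodo equatorial): E = 0.00 kcal/mol.
ΔE = 1.65 − 0.00 = 1.65 kcal/mol; chair II is more stable.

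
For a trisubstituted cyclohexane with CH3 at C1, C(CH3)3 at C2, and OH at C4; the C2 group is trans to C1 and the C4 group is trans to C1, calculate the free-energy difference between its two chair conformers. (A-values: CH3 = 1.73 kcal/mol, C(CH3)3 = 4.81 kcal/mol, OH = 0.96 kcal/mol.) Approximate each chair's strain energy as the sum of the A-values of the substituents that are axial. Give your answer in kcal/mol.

Chair I (methyl axial, tert-butyl axial, hydroxyl axial): E = 7.50 kcal/mol.
Chair II (methyl equatorial, tert-butyl equatorial, hydroxyl equatorial): E = 0.00 kcal/mol.
ΔE = 7.50 − 0.00 = 7.50 kcal/mol; chair II is more stable.

7.50 kcal/mol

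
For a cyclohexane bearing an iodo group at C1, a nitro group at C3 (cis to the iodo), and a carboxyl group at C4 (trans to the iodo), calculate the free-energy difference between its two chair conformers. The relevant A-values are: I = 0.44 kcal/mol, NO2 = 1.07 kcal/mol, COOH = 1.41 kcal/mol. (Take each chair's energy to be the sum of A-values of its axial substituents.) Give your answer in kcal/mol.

2.92 kcal/mol

Chair I (iodo axial, nitro axial, carboxyl axial): E = 2.92 kcal/mol.
Chair II (iodo equatorial, nitro equatorial, carboxyl equatorial): E = 0.00 kcal/mol.
ΔE = 2.92 − 0.00 = 2.92 kcal/mol; chair II is more stable.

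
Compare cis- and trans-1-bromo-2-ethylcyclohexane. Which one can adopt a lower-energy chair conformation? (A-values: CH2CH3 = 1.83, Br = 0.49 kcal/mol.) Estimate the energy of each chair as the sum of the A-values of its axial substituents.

At 1,2 positions (parity opposite): cis → (a,e or e,a); trans → (e,e or a,a).
Best chair for cis: E = 0.49 kcal/mol; best chair for trans: E = 0.00 kcal/mol.
The trans isomer is lower by 0.49 kcal/mol.

trans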